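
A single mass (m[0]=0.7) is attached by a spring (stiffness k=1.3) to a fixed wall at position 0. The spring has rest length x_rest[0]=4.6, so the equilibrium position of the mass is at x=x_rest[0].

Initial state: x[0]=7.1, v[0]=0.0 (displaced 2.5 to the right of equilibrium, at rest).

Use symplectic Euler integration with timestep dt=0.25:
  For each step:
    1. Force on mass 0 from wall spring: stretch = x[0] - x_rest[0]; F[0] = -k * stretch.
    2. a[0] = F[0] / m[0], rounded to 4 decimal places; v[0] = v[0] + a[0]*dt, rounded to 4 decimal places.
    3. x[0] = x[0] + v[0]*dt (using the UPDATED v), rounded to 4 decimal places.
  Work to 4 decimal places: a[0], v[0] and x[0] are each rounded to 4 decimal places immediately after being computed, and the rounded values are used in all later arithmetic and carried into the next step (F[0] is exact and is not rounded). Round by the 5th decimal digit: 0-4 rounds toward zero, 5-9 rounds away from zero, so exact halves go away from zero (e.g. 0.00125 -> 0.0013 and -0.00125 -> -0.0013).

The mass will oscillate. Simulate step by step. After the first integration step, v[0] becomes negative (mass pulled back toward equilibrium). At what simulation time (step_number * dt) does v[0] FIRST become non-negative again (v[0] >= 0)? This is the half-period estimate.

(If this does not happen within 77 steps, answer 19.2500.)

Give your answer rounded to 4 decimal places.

Answer: 2.5000

Derivation:
Step 0: x=[7.1000] v=[0.0000]
Step 1: x=[6.8098] v=[-1.1607]
Step 2: x=[6.2631] v=[-2.1867]
Step 3: x=[5.5234] v=[-2.9589]
Step 4: x=[4.6765] v=[-3.3876]
Step 5: x=[3.8207] v=[-3.4231]
Step 6: x=[3.0554] v=[-3.0613]
Step 7: x=[2.4694] v=[-2.3442]
Step 8: x=[2.1307] v=[-1.3550]
Step 9: x=[2.0786] v=[-0.2086]
Step 10: x=[2.3191] v=[0.9621]
First v>=0 after going negative at step 10, time=2.5000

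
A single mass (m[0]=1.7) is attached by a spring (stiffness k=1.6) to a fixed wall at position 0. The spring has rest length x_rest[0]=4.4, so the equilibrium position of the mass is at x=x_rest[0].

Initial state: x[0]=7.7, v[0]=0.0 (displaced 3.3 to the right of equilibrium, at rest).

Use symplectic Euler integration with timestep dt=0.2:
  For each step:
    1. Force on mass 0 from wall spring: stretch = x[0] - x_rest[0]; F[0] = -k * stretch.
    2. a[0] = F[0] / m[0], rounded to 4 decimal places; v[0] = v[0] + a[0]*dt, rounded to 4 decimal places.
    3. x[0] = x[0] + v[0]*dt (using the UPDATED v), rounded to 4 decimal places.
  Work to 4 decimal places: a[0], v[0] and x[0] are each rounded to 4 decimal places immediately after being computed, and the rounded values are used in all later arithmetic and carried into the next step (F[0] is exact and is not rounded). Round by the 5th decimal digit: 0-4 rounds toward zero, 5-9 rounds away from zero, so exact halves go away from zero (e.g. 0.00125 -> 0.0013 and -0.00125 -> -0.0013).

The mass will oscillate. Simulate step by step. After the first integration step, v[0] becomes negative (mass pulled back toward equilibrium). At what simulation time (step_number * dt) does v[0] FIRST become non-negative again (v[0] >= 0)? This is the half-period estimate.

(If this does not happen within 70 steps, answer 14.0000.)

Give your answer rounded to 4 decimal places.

Answer: 3.4000

Derivation:
Step 0: x=[7.7000] v=[0.0000]
Step 1: x=[7.5758] v=[-0.6212]
Step 2: x=[7.3320] v=[-1.2190]
Step 3: x=[6.9778] v=[-1.7709]
Step 4: x=[6.5266] v=[-2.2561]
Step 5: x=[5.9953] v=[-2.6564]
Step 6: x=[5.4040] v=[-2.9567]
Step 7: x=[4.7749] v=[-3.1457]
Step 8: x=[4.1316] v=[-3.2163]
Step 9: x=[3.4984] v=[-3.1658]
Step 10: x=[2.8992] v=[-2.9961]
Step 11: x=[2.3565] v=[-2.7136]
Step 12: x=[1.8907] v=[-2.3289]
Step 13: x=[1.5194] v=[-1.8566]
Step 14: x=[1.2565] v=[-1.3144]
Step 15: x=[1.1120] v=[-0.7227]
Step 16: x=[1.0912] v=[-0.1038]
Step 17: x=[1.1950] v=[0.5190]
First v>=0 after going negative at step 17, time=3.4000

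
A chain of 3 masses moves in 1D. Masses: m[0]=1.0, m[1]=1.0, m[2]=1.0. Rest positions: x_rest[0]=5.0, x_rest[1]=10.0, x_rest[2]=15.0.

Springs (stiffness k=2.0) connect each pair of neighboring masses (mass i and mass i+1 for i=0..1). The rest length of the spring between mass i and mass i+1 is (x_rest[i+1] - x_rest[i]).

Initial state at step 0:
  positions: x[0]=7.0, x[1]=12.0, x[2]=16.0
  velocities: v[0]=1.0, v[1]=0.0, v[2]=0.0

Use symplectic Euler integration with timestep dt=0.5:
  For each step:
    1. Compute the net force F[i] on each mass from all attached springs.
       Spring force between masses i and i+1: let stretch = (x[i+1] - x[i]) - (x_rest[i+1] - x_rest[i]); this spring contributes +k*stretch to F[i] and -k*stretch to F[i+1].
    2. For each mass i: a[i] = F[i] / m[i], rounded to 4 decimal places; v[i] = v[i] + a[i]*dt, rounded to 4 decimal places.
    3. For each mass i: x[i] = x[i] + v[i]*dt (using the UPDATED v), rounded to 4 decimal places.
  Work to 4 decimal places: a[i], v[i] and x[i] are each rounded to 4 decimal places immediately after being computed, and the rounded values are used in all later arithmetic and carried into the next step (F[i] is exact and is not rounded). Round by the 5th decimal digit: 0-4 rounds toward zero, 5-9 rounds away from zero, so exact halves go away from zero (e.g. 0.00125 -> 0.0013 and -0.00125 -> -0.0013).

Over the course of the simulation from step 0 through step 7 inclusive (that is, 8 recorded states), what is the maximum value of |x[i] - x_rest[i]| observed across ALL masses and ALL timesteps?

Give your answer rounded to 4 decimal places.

Step 0: x=[7.0000 12.0000 16.0000] v=[1.0000 0.0000 0.0000]
Step 1: x=[7.5000 11.5000 16.5000] v=[1.0000 -1.0000 1.0000]
Step 2: x=[7.5000 11.5000 17.0000] v=[0.0000 0.0000 1.0000]
Step 3: x=[7.0000 12.2500 17.2500] v=[-1.0000 1.5000 0.5000]
Step 4: x=[6.6250 12.8750 17.5000] v=[-0.7500 1.2500 0.5000]
Step 5: x=[6.8750 12.6875 17.9375] v=[0.5000 -0.3750 0.8750]
Step 6: x=[7.5313 12.2188 18.2500] v=[1.3125 -0.9375 0.6250]
Step 7: x=[8.0313 12.4219 18.0469] v=[1.0000 0.4062 -0.4062]
Max displacement = 3.2500

Answer: 3.2500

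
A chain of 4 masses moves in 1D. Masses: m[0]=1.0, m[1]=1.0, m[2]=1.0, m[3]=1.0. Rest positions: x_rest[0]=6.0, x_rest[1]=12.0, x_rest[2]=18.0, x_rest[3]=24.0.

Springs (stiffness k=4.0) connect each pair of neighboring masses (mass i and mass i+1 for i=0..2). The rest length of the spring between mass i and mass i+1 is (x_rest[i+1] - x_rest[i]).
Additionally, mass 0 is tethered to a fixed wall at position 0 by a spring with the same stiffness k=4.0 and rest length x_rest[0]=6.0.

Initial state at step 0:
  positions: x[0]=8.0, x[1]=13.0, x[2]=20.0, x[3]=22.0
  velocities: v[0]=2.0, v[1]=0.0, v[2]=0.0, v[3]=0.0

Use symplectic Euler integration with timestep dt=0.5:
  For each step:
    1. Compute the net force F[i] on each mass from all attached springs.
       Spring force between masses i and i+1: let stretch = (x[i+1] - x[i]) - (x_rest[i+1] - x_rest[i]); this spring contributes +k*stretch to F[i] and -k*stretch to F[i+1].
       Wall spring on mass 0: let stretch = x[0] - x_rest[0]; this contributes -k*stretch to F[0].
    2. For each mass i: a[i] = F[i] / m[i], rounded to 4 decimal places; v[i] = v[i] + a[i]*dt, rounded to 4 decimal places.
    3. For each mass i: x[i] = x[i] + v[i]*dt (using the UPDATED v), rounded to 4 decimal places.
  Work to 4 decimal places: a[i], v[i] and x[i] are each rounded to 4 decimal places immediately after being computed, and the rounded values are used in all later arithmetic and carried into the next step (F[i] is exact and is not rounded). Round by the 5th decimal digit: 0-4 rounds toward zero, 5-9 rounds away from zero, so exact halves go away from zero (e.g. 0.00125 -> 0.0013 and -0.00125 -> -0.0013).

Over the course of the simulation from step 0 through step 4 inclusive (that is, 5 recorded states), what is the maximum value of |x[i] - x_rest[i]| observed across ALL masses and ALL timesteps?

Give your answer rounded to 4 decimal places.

Answer: 4.0000

Derivation:
Step 0: x=[8.0000 13.0000 20.0000 22.0000] v=[2.0000 0.0000 0.0000 0.0000]
Step 1: x=[6.0000 15.0000 15.0000 26.0000] v=[-4.0000 4.0000 -10.0000 8.0000]
Step 2: x=[7.0000 8.0000 21.0000 25.0000] v=[2.0000 -14.0000 12.0000 -2.0000]
Step 3: x=[2.0000 13.0000 18.0000 26.0000] v=[-10.0000 10.0000 -6.0000 2.0000]
Step 4: x=[6.0000 12.0000 18.0000 25.0000] v=[8.0000 -2.0000 0.0000 -2.0000]
Max displacement = 4.0000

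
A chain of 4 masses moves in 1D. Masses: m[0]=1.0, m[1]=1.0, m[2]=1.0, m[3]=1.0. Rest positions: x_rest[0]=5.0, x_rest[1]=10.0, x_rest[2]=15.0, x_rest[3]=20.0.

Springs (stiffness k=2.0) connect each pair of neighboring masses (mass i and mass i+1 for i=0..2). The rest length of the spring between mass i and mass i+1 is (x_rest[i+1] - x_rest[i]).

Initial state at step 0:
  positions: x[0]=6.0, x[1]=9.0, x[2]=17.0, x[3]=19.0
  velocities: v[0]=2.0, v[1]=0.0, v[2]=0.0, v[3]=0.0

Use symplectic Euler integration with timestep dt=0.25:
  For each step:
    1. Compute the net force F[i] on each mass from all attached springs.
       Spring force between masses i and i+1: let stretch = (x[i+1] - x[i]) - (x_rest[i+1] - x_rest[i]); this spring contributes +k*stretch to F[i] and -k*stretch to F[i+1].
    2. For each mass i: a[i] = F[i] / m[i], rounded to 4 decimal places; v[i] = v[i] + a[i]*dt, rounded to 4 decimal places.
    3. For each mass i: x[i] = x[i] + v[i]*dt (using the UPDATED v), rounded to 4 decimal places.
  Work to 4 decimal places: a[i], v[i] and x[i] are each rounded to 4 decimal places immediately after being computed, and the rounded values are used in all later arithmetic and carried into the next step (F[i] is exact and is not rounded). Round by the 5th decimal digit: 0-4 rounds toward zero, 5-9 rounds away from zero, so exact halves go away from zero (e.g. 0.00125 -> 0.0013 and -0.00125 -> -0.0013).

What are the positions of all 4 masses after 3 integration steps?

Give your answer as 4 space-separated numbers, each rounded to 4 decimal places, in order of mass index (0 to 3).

Answer: 6.2637 11.6934 13.9395 20.6036

Derivation:
Step 0: x=[6.0000 9.0000 17.0000 19.0000] v=[2.0000 0.0000 0.0000 0.0000]
Step 1: x=[6.2500 9.6250 16.2500 19.3750] v=[1.0000 2.5000 -3.0000 1.5000]
Step 2: x=[6.2969 10.6563 15.0625 19.9844] v=[0.1875 4.1250 -4.7500 2.4375]
Step 3: x=[6.2637 11.6934 13.9395 20.6036] v=[-0.1328 4.1484 -4.4922 2.4766]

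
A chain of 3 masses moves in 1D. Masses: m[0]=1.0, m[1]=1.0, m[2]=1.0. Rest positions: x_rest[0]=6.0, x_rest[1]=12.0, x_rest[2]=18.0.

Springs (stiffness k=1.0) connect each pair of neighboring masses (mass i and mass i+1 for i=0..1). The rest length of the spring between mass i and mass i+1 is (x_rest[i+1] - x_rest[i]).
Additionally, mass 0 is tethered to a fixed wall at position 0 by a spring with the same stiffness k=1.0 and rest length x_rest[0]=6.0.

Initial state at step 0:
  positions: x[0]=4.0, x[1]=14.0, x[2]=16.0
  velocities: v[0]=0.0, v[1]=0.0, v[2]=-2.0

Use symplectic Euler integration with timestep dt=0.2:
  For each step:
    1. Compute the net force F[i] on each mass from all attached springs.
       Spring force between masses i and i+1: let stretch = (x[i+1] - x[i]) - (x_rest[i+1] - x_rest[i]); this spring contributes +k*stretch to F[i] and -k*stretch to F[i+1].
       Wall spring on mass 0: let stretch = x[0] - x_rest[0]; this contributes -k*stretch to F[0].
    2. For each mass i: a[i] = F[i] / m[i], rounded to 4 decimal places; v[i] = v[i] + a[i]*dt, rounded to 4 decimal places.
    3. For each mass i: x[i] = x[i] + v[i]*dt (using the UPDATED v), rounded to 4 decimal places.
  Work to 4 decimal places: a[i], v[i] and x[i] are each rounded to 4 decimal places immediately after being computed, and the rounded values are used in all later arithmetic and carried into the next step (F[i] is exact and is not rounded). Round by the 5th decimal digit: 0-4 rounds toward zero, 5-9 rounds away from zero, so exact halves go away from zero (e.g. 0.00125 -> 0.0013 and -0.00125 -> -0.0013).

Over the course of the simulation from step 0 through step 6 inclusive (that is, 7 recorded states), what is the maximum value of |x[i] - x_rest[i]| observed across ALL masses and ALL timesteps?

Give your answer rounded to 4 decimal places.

Step 0: x=[4.0000 14.0000 16.0000] v=[0.0000 0.0000 -2.0000]
Step 1: x=[4.2400 13.6800 15.7600] v=[1.2000 -1.6000 -1.2000]
Step 2: x=[4.6880 13.0656 15.6768] v=[2.2400 -3.0720 -0.4160]
Step 3: x=[5.2836 12.2205 15.7292] v=[2.9779 -4.2253 0.2618]
Step 4: x=[5.9453 11.2383 15.8812] v=[3.3086 -4.9109 0.7601]
Step 5: x=[6.5809 10.2301 16.0875] v=[3.1781 -5.0409 1.0315]
Step 6: x=[7.0993 9.3102 16.2995] v=[2.5918 -4.5993 1.0600]
Max displacement = 2.6898

Answer: 2.6898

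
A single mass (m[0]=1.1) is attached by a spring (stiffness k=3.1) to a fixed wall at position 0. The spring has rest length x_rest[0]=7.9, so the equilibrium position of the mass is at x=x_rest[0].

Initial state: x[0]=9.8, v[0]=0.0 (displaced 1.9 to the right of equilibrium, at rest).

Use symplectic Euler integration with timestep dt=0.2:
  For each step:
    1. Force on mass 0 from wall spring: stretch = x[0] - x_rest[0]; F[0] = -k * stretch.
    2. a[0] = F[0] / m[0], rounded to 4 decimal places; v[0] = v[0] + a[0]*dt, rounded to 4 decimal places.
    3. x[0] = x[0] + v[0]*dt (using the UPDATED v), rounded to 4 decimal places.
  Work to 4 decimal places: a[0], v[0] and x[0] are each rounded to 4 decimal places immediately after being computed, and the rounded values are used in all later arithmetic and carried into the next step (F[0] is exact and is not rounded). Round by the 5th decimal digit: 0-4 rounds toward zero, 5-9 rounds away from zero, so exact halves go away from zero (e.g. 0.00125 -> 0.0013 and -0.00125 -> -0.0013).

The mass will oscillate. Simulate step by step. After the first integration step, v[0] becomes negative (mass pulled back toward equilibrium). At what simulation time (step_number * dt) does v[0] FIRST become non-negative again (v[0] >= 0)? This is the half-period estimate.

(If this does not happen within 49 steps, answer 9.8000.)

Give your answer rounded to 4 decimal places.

Answer: 2.0000

Derivation:
Step 0: x=[9.8000] v=[0.0000]
Step 1: x=[9.5858] v=[-1.0709]
Step 2: x=[9.1816] v=[-2.0211]
Step 3: x=[8.6329] v=[-2.7435]
Step 4: x=[8.0016] v=[-3.1566]
Step 5: x=[7.3588] v=[-3.2139]
Step 6: x=[6.7770] v=[-2.9089]
Step 7: x=[6.3218] v=[-2.2759]
Step 8: x=[6.0445] v=[-1.3864]
Step 9: x=[5.9764] v=[-0.3406]
Step 10: x=[6.1251] v=[0.7436]
First v>=0 after going negative at step 10, time=2.0000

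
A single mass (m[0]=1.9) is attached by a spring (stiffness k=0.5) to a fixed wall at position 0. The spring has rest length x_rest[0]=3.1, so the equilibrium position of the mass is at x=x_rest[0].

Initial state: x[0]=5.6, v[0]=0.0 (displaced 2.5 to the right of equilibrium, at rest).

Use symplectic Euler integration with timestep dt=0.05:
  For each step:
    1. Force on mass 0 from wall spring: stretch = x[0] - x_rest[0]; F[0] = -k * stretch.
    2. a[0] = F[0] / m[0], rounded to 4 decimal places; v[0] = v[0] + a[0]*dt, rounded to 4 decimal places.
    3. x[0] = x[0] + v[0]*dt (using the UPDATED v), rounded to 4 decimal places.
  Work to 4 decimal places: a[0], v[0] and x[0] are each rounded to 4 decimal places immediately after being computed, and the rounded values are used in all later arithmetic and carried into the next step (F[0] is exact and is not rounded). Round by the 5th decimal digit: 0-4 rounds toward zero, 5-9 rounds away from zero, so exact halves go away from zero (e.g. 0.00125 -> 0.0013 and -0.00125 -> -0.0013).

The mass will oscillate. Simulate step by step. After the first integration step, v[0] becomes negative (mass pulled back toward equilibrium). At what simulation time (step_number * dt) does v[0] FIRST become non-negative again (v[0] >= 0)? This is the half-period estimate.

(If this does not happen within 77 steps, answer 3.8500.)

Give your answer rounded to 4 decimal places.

Answer: 3.8500

Derivation:
Step 0: x=[5.6000] v=[0.0000]
Step 1: x=[5.5984] v=[-0.0329]
Step 2: x=[5.5951] v=[-0.0658]
Step 3: x=[5.5902] v=[-0.0986]
Step 4: x=[5.5836] v=[-0.1314]
Step 5: x=[5.5754] v=[-0.1641]
Step 6: x=[5.5656] v=[-0.1967]
Step 7: x=[5.5541] v=[-0.2291]
Step 8: x=[5.5410] v=[-0.2614]
Step 9: x=[5.5263] v=[-0.2935]
Step 10: x=[5.5100] v=[-0.3254]
Step 11: x=[5.4921] v=[-0.3571]
Step 12: x=[5.4727] v=[-0.3886]
Step 13: x=[5.4517] v=[-0.4198]
Step 14: x=[5.4292] v=[-0.4507]
Step 15: x=[5.4051] v=[-0.4813]
Step 16: x=[5.3795] v=[-0.5116]
Step 17: x=[5.3524] v=[-0.5416]
Step 18: x=[5.3238] v=[-0.5712]
Step 19: x=[5.2938] v=[-0.6005]
Step 20: x=[5.2623] v=[-0.6294]
Step 21: x=[5.2294] v=[-0.6579]
Step 22: x=[5.1951] v=[-0.6859]
Step 23: x=[5.1594] v=[-0.7135]
Step 24: x=[5.1224] v=[-0.7406]
Step 25: x=[5.0840] v=[-0.7672]
Step 26: x=[5.0443] v=[-0.7933]
Step 27: x=[5.0034] v=[-0.8189]
Step 28: x=[4.9612] v=[-0.8439]
Step 29: x=[4.9178] v=[-0.8684]
Step 30: x=[4.8732] v=[-0.8923]
Step 31: x=[4.8274] v=[-0.9156]
Step 32: x=[4.7805] v=[-0.9383]
Step 33: x=[4.7325] v=[-0.9604]
Step 34: x=[4.6834] v=[-0.9819]
Step 35: x=[4.6333] v=[-1.0027]
Step 36: x=[4.5822] v=[-1.0229]
Step 37: x=[4.5301] v=[-1.0424]
Step 38: x=[4.4770] v=[-1.0612]
Step 39: x=[4.4230] v=[-1.0793]
Step 40: x=[4.3682] v=[-1.0967]
Step 41: x=[4.3125] v=[-1.1134]
Step 42: x=[4.2560] v=[-1.1294]
Step 43: x=[4.1988] v=[-1.1446]
Step 44: x=[4.1408] v=[-1.1591]
Step 45: x=[4.0822] v=[-1.1728]
Step 46: x=[4.0229] v=[-1.1857]
Step 47: x=[3.9630] v=[-1.1978]
Step 48: x=[3.9025] v=[-1.2092]
Step 49: x=[3.8415] v=[-1.2198]
Step 50: x=[3.7800] v=[-1.2296]
Step 51: x=[3.7181] v=[-1.2385]
Step 52: x=[3.6558] v=[-1.2466]
Step 53: x=[3.5931] v=[-1.2539]
Step 54: x=[3.5301] v=[-1.2604]
Step 55: x=[3.4668] v=[-1.2661]
Step 56: x=[3.4033] v=[-1.2709]
Step 57: x=[3.3396] v=[-1.2749]
Step 58: x=[3.2757] v=[-1.2781]
Step 59: x=[3.2117] v=[-1.2804]
Step 60: x=[3.1476] v=[-1.2819]
Step 61: x=[3.0835] v=[-1.2825]
Step 62: x=[3.0194] v=[-1.2823]
Step 63: x=[2.9553] v=[-1.2812]
Step 64: x=[2.8913] v=[-1.2793]
Step 65: x=[2.8275] v=[-1.2766]
Step 66: x=[2.7639] v=[-1.2730]
Step 67: x=[2.7005] v=[-1.2686]
Step 68: x=[2.6373] v=[-1.2633]
Step 69: x=[2.5744] v=[-1.2572]
Step 70: x=[2.5119] v=[-1.2503]
Step 71: x=[2.4498] v=[-1.2426]
Step 72: x=[2.3881] v=[-1.2340]
Step 73: x=[2.3269] v=[-1.2246]
Step 74: x=[2.2662] v=[-1.2144]
Step 75: x=[2.2060] v=[-1.2034]
Step 76: x=[2.1464] v=[-1.1916]
Step 77: x=[2.0874] v=[-1.1791]
v[0] did not become non-negative within 77 steps; using fallback time=3.8500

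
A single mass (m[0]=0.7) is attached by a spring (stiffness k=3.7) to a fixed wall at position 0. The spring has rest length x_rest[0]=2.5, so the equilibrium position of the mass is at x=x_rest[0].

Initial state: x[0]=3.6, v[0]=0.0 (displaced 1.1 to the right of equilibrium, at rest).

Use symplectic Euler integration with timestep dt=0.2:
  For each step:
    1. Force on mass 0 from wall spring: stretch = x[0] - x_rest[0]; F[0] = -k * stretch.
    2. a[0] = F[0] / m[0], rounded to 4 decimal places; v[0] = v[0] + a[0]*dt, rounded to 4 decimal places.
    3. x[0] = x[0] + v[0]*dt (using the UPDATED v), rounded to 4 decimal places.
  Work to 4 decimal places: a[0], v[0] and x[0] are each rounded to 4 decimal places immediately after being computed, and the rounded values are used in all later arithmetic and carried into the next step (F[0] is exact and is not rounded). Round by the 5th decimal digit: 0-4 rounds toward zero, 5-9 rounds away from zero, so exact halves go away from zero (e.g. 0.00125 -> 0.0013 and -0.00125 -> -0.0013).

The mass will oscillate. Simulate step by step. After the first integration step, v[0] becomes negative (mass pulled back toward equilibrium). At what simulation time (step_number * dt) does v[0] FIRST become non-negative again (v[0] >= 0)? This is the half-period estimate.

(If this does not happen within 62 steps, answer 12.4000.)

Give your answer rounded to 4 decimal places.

Step 0: x=[3.6000] v=[0.0000]
Step 1: x=[3.3674] v=[-1.1629]
Step 2: x=[2.9514] v=[-2.0799]
Step 3: x=[2.4400] v=[-2.5571]
Step 4: x=[1.9413] v=[-2.4937]
Step 5: x=[1.5607] v=[-1.9031]
Step 6: x=[1.3787] v=[-0.9101]
Step 7: x=[1.4338] v=[0.2753]
First v>=0 after going negative at step 7, time=1.4000

Answer: 1.4000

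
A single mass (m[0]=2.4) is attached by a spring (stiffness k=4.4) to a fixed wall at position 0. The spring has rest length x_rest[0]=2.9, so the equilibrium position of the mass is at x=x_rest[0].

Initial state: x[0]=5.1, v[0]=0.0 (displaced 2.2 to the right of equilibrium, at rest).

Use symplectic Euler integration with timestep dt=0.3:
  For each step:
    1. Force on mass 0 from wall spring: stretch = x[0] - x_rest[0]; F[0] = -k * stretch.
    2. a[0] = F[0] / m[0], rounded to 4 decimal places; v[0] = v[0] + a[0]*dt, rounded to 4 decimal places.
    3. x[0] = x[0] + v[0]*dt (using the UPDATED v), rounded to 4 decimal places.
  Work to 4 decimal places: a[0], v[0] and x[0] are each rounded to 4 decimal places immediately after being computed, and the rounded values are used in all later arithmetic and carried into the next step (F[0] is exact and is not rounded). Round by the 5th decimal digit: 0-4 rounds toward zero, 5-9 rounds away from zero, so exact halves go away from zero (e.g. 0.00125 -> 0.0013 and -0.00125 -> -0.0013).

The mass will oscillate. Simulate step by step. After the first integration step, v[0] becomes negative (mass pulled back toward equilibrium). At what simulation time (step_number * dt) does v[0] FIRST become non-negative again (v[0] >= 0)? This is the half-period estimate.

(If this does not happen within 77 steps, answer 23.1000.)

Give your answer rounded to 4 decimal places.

Answer: 2.4000

Derivation:
Step 0: x=[5.1000] v=[0.0000]
Step 1: x=[4.7370] v=[-1.2100]
Step 2: x=[4.0709] v=[-2.2203]
Step 3: x=[3.2116] v=[-2.8643]
Step 4: x=[2.3009] v=[-3.0357]
Step 5: x=[1.4890] v=[-2.7062]
Step 6: x=[0.9099] v=[-1.9302]
Step 7: x=[0.6592] v=[-0.8357]
Step 8: x=[0.7782] v=[0.3967]
First v>=0 after going negative at step 8, time=2.4000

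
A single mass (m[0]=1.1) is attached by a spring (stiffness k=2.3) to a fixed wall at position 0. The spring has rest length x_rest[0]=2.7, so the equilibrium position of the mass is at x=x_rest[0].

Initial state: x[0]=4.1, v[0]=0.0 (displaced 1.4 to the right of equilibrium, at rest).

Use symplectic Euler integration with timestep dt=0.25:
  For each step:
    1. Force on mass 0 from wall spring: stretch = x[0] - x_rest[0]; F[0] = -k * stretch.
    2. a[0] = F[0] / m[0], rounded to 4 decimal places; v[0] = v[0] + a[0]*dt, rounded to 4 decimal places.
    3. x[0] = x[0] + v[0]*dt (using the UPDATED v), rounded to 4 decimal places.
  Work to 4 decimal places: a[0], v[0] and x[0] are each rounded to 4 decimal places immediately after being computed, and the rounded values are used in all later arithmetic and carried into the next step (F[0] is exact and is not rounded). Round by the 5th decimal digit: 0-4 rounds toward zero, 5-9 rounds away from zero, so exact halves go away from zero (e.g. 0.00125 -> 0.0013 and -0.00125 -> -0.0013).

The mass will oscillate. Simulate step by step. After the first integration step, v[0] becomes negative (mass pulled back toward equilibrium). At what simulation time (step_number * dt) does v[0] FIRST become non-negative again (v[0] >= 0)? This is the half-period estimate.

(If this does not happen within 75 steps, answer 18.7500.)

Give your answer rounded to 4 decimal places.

Step 0: x=[4.1000] v=[0.0000]
Step 1: x=[3.9171] v=[-0.7318]
Step 2: x=[3.5751] v=[-1.3680]
Step 3: x=[3.1187] v=[-1.8255]
Step 4: x=[2.6076] v=[-2.0444]
Step 5: x=[2.1086] v=[-1.9961]
Step 6: x=[1.6869] v=[-1.6870]
Step 7: x=[1.3976] v=[-1.1574]
Step 8: x=[1.2785] v=[-0.4766]
Step 9: x=[1.3451] v=[0.2665]
First v>=0 after going negative at step 9, time=2.2500

Answer: 2.2500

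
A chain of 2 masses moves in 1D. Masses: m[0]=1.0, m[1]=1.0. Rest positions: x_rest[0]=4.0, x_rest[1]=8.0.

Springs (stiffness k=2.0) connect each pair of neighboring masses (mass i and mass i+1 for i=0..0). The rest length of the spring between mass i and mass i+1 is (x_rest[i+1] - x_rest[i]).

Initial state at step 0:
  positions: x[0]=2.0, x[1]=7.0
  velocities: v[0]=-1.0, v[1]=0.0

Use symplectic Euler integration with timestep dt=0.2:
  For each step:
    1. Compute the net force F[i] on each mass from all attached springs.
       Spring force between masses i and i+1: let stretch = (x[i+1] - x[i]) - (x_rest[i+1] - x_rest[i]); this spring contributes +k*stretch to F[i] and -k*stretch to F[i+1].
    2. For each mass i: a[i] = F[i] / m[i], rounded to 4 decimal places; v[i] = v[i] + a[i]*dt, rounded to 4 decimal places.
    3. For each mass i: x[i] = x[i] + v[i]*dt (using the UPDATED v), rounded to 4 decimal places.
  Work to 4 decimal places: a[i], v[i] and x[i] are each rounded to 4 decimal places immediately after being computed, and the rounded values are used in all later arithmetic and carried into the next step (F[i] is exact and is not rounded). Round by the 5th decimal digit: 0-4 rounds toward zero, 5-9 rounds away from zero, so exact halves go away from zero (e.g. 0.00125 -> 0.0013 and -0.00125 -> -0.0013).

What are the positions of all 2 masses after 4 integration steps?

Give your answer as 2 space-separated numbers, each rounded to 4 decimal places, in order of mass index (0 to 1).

Step 0: x=[2.0000 7.0000] v=[-1.0000 0.0000]
Step 1: x=[1.8800 6.9200] v=[-0.6000 -0.4000]
Step 2: x=[1.8432 6.7568] v=[-0.1840 -0.8160]
Step 3: x=[1.8795 6.5205] v=[0.1814 -1.1814]
Step 4: x=[1.9671 6.2329] v=[0.4378 -1.4378]

Answer: 1.9671 6.2329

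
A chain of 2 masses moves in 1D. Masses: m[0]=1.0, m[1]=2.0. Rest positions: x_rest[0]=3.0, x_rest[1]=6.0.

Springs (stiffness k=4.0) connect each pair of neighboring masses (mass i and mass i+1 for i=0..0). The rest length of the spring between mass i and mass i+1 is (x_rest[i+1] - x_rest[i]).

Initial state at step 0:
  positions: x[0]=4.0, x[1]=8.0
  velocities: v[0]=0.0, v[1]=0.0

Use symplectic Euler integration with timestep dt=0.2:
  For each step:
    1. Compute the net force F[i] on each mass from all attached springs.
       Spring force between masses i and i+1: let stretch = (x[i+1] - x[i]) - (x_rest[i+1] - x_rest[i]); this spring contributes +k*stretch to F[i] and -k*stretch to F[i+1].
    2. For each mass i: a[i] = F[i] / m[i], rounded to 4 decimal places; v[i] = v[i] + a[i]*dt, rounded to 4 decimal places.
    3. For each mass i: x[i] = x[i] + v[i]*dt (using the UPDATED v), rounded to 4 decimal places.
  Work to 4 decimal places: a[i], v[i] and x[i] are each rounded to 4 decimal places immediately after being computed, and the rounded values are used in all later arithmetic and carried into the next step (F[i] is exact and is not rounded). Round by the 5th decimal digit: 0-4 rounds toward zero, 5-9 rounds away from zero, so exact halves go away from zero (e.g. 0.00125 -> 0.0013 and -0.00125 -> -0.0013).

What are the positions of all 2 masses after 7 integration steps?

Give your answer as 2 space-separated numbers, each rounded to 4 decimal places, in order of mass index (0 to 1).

Answer: 5.2455 7.3774

Derivation:
Step 0: x=[4.0000 8.0000] v=[0.0000 0.0000]
Step 1: x=[4.1600 7.9200] v=[0.8000 -0.4000]
Step 2: x=[4.4416 7.7792] v=[1.4080 -0.7040]
Step 3: x=[4.7772 7.6114] v=[1.6781 -0.8390]
Step 4: x=[5.0863 7.4569] v=[1.5455 -0.7727]
Step 5: x=[5.2947 7.3527] v=[1.0420 -0.5209]
Step 6: x=[5.3524 7.3239] v=[0.2884 -0.1441]
Step 7: x=[5.2455 7.3774] v=[-0.5344 0.2673]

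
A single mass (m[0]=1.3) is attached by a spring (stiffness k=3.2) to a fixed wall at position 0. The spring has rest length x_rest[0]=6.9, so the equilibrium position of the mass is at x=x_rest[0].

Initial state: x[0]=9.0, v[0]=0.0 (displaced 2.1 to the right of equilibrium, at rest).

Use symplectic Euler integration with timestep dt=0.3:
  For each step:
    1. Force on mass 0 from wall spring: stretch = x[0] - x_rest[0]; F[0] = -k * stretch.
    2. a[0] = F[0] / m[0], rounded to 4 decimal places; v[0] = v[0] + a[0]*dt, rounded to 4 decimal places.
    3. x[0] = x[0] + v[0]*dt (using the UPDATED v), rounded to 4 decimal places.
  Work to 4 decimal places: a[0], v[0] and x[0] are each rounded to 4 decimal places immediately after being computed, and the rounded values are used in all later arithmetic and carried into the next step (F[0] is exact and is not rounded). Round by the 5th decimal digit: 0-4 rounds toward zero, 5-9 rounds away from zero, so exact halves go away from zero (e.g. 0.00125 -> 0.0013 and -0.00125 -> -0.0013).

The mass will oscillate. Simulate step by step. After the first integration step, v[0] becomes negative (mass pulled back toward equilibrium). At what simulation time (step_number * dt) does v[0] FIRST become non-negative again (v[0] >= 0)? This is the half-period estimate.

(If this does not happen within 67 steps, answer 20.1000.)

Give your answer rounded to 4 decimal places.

Answer: 2.1000

Derivation:
Step 0: x=[9.0000] v=[0.0000]
Step 1: x=[8.5348] v=[-1.5508]
Step 2: x=[7.7074] v=[-2.7580]
Step 3: x=[6.7011] v=[-3.3542]
Step 4: x=[5.7389] v=[-3.2073]
Step 5: x=[5.0339] v=[-2.3499]
Step 6: x=[4.7423] v=[-0.9719]
Step 7: x=[4.9288] v=[0.6215]
First v>=0 after going negative at step 7, time=2.1000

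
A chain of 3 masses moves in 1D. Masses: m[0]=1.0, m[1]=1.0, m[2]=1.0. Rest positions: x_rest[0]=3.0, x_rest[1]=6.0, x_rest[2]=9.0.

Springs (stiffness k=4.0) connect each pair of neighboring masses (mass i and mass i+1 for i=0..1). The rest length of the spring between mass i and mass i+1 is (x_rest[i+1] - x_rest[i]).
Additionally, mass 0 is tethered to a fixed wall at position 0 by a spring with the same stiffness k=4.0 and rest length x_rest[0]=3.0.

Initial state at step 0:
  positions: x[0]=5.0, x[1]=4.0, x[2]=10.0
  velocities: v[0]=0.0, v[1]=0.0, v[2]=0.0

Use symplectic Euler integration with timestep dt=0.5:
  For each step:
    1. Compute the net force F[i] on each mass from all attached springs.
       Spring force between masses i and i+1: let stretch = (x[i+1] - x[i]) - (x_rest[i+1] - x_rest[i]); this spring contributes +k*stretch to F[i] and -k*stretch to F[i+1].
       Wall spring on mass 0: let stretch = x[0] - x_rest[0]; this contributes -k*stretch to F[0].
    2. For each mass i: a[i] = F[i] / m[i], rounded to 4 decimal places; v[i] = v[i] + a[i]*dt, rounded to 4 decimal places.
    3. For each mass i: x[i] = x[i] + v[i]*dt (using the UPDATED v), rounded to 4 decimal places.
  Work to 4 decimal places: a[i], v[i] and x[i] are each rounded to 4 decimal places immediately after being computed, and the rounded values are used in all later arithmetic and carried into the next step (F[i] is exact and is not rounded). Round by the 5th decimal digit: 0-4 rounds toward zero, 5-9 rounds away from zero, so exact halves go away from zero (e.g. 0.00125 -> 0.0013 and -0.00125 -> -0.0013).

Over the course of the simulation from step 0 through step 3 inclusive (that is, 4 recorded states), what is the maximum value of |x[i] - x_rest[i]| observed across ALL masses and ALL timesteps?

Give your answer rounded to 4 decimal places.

Step 0: x=[5.0000 4.0000 10.0000] v=[0.0000 0.0000 0.0000]
Step 1: x=[-1.0000 11.0000 7.0000] v=[-12.0000 14.0000 -6.0000]
Step 2: x=[6.0000 2.0000 11.0000] v=[14.0000 -18.0000 8.0000]
Step 3: x=[3.0000 6.0000 9.0000] v=[-6.0000 8.0000 -4.0000]
Max displacement = 5.0000

Answer: 5.0000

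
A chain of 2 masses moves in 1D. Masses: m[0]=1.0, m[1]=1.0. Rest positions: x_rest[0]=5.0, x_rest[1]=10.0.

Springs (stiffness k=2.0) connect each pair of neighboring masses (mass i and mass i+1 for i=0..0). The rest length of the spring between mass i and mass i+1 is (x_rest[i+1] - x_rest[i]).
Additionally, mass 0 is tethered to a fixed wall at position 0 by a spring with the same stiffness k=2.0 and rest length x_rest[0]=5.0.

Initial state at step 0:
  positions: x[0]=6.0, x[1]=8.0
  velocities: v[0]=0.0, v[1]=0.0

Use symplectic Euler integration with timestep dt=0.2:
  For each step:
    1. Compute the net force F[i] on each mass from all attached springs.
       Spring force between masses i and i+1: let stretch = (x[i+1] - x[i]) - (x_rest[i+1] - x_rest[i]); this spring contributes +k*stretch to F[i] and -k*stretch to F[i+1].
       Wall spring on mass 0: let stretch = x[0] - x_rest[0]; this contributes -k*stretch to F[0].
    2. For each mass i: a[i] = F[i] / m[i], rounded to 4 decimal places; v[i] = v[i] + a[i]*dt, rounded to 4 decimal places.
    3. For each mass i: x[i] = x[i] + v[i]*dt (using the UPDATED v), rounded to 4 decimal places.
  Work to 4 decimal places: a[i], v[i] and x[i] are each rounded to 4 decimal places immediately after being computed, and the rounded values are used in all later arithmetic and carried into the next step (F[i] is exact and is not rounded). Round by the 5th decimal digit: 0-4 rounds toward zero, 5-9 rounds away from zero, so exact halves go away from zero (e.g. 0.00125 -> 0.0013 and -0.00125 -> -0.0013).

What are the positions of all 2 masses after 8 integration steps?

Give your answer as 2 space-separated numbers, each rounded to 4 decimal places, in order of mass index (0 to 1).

Step 0: x=[6.0000 8.0000] v=[0.0000 0.0000]
Step 1: x=[5.6800 8.2400] v=[-1.6000 1.2000]
Step 2: x=[5.1104 8.6752] v=[-2.8480 2.1760]
Step 3: x=[4.4172 9.2252] v=[-3.4662 2.7501]
Step 4: x=[3.7552 9.7906] v=[-3.3099 2.8269]
Step 5: x=[3.2756 10.2731] v=[-2.3978 2.4127]
Step 6: x=[3.0938 10.5958] v=[-0.9090 1.6137]
Step 7: x=[3.2647 10.7184] v=[0.8543 0.6129]
Step 8: x=[3.7707 10.6447] v=[2.5299 -0.3686]

Answer: 3.7707 10.6447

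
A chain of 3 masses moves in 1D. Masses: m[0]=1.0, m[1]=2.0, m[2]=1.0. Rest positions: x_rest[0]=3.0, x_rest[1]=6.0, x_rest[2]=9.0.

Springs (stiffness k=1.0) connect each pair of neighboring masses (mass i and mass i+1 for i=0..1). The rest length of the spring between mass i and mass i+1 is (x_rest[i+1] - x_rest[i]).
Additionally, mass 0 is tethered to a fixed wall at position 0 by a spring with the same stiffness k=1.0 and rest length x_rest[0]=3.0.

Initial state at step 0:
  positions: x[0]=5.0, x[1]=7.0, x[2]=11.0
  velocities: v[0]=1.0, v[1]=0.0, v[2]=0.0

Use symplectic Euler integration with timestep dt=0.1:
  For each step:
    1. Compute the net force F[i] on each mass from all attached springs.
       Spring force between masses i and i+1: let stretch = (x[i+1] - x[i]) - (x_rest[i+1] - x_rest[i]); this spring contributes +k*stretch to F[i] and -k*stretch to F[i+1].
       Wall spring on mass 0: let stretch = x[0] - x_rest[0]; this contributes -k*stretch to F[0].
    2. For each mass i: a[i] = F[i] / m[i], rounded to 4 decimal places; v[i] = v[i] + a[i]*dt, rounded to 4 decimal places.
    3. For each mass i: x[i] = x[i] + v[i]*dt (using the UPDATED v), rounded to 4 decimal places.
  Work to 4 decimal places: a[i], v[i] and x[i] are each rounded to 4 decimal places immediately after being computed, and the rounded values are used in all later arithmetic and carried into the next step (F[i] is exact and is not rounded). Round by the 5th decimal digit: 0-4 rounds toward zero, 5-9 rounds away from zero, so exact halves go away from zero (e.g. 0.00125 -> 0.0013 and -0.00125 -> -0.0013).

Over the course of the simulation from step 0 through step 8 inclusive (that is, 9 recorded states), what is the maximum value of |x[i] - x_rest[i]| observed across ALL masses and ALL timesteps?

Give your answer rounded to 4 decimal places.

Step 0: x=[5.0000 7.0000 11.0000] v=[1.0000 0.0000 0.0000]
Step 1: x=[5.0700 7.0100 10.9900] v=[0.7000 0.1000 -0.1000]
Step 2: x=[5.1087 7.0302 10.9702] v=[0.3870 0.2020 -0.1980]
Step 3: x=[5.1155 7.0605 10.9410] v=[0.0683 0.3029 -0.2920]
Step 4: x=[5.0906 7.1005 10.9030] v=[-0.2488 0.3997 -0.3801]
Step 5: x=[5.0349 7.1494 10.8570] v=[-0.5569 0.4893 -0.4604]
Step 6: x=[4.9500 7.2063 10.8039] v=[-0.8489 0.5690 -0.5312]
Step 7: x=[4.8382 7.2699 10.7448] v=[-1.1183 0.6361 -0.5910]
Step 8: x=[4.7023 7.3387 10.6810] v=[-1.3590 0.6883 -0.6385]
Max displacement = 2.1155

Answer: 2.1155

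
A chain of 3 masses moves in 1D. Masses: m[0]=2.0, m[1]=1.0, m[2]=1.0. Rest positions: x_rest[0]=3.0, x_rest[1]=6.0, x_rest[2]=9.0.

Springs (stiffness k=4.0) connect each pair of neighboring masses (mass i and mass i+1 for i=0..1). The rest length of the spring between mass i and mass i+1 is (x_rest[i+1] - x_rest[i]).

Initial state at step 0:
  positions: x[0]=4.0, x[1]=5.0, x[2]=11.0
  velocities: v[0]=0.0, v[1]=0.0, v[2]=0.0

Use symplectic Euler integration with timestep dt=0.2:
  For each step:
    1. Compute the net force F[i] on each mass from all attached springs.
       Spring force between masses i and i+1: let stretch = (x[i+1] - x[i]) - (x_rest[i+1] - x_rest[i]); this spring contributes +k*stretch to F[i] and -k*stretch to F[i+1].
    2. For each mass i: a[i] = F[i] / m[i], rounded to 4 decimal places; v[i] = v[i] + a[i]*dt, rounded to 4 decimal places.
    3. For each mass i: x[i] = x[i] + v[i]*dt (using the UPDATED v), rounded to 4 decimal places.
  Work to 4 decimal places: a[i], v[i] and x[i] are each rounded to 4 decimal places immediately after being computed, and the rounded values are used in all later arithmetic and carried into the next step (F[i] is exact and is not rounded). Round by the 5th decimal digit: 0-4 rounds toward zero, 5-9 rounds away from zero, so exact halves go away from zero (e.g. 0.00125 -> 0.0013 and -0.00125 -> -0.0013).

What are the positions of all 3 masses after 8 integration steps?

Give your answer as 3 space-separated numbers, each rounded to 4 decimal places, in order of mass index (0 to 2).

Step 0: x=[4.0000 5.0000 11.0000] v=[0.0000 0.0000 0.0000]
Step 1: x=[3.8400 5.8000 10.5200] v=[-0.8000 4.0000 -2.4000]
Step 2: x=[3.5968 7.0416 9.7648] v=[-1.2160 6.2080 -3.7760]
Step 3: x=[3.3892 8.1677 9.0539] v=[-1.0381 5.6307 -3.5546]
Step 4: x=[3.3239 8.6711 8.6812] v=[-0.3267 2.5169 -1.8636]
Step 5: x=[3.4463 8.3205 8.7869] v=[0.6122 -1.7528 0.5283]
Step 6: x=[3.7187 7.2647 9.2979] v=[1.3619 -5.2790 2.5552]
Step 7: x=[4.0348 5.9669 9.9636] v=[1.5803 -6.4892 3.3286]
Step 8: x=[4.2654 4.9994 10.4698] v=[1.1531 -4.8375 2.5312]

Answer: 4.2654 4.9994 10.4698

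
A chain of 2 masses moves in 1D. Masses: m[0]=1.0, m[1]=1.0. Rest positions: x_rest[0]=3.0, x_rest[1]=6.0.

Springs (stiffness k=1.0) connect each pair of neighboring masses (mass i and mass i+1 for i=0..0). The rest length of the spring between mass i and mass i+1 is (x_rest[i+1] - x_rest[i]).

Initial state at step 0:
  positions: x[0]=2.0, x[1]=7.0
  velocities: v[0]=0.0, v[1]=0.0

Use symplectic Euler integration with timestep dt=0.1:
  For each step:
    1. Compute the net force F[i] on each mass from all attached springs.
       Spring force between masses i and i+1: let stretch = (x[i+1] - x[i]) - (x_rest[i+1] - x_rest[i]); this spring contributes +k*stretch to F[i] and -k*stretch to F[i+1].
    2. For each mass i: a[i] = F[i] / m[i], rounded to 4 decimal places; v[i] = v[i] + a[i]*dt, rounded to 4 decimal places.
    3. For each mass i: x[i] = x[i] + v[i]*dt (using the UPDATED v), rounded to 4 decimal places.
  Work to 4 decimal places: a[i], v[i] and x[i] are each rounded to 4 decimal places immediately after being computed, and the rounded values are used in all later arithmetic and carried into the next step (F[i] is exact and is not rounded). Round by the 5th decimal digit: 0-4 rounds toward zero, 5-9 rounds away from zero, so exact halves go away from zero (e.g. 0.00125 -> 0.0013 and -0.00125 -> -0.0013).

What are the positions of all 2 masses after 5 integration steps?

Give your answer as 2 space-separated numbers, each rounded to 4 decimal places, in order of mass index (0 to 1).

Step 0: x=[2.0000 7.0000] v=[0.0000 0.0000]
Step 1: x=[2.0200 6.9800] v=[0.2000 -0.2000]
Step 2: x=[2.0596 6.9404] v=[0.3960 -0.3960]
Step 3: x=[2.1180 6.8820] v=[0.5841 -0.5841]
Step 4: x=[2.1941 6.8060] v=[0.7605 -0.7605]
Step 5: x=[2.2863 6.7138] v=[0.9217 -0.9217]

Answer: 2.2863 6.7138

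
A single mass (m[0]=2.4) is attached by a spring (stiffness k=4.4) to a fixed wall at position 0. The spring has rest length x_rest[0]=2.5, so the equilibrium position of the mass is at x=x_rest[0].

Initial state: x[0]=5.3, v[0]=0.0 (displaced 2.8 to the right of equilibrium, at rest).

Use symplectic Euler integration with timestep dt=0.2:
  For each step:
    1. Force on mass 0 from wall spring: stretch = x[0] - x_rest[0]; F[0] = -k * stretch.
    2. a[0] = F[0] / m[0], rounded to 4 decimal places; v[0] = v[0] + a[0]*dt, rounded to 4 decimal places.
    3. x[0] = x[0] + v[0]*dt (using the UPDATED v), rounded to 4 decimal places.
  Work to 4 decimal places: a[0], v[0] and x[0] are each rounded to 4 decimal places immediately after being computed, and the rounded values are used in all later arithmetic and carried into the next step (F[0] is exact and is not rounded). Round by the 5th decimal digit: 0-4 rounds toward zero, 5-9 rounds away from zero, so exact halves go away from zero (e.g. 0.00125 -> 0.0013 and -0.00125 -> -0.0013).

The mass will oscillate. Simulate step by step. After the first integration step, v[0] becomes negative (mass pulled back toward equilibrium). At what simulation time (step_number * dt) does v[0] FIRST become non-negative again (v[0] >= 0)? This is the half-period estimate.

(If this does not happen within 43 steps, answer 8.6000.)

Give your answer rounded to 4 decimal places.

Step 0: x=[5.3000] v=[0.0000]
Step 1: x=[5.0947] v=[-1.0267]
Step 2: x=[4.6991] v=[-1.9781]
Step 3: x=[4.1422] v=[-2.7844]
Step 4: x=[3.4649] v=[-3.3865]
Step 5: x=[2.7168] v=[-3.7403]
Step 6: x=[1.9528] v=[-3.8198]
Step 7: x=[1.2290] v=[-3.6192]
Step 8: x=[0.5984] v=[-3.1532]
Step 9: x=[0.1072] v=[-2.4559]
Step 10: x=[-0.2085] v=[-1.5785]
Step 11: x=[-0.3256] v=[-0.5854]
Step 12: x=[-0.2355] v=[0.4507]
First v>=0 after going negative at step 12, time=2.4000

Answer: 2.4000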